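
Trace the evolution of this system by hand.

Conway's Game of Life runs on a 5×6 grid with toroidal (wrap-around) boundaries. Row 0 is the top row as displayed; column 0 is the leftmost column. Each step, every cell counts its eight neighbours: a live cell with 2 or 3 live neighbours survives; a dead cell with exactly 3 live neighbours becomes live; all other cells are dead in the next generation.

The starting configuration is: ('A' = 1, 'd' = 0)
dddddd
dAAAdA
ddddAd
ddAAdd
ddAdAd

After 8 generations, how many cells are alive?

6

step 0: dddddd
dAAAdA
ddddAd
ddAAdd
ddAdAd
step 1: dAddAd
ddAAAd
dAddAd
ddAdAd
ddAddd
step 2: dAddAd
dAAdAA
dAddAA
dAAddd
dAAddd
step 3: ddddAA
dAAddd
ddddAA
dddAdd
AddAdd
step 4: AAAAAA
AddAdd
ddAAAd
dddAdA
dddAdA
step 5: dAdddd
Addddd
ddAddA
dddddA
dAdddd
step 6: AAdddd
AAdddd
AddddA
Addddd
Addddd
step 7: dddddA
dddddd
dddddA
AAdddd
AddddA
step 8: AddddA
dddddd
Addddd
dAdddd
dAdddA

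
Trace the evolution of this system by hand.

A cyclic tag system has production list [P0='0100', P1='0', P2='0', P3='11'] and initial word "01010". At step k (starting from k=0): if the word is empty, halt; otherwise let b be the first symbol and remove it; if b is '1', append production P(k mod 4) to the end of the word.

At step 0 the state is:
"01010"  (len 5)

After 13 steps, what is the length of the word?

0

0) "01010"  (len 5)
1) "1010"  (len 4)
2) "0100"  (len 4)
3) "100"  (len 3)
4) "0011"  (len 4)
5) "011"  (len 3)
6) "11"  (len 2)
7) "10"  (len 2)
8) "011"  (len 3)
9) "11"  (len 2)
10) "10"  (len 2)
11) "00"  (len 2)
12) "0"  (len 1)
13) (halted — word empty)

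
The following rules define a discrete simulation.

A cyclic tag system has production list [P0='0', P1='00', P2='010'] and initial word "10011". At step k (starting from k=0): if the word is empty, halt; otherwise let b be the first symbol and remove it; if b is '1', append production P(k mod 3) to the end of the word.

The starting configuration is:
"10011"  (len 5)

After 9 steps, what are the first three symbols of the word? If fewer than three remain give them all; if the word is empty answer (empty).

[0] "10011"  (len 5)
[1] "00110"  (len 5)
[2] "0110"  (len 4)
[3] "110"  (len 3)
[4] "100"  (len 3)
[5] "0000"  (len 4)
[6] "000"  (len 3)
[7] "00"  (len 2)
[8] "0"  (len 1)
[9] (halted — word empty)

(empty)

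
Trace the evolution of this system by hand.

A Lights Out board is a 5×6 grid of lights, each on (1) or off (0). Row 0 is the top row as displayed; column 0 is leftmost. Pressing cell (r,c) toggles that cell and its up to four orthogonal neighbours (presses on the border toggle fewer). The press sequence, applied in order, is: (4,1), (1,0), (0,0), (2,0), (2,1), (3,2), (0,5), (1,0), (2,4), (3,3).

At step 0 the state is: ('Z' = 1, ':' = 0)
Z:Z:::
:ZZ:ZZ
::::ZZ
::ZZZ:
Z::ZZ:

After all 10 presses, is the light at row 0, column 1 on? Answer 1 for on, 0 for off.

1

t=0: Z:Z:::
:ZZ:ZZ
::::ZZ
::ZZZ:
Z::ZZ:
t=1: Z:Z:::
:ZZ:ZZ
::::ZZ
:ZZZZ:
:ZZZZ:
t=2: ::Z:::
Z:Z:ZZ
Z:::ZZ
:ZZZZ:
:ZZZZ:
t=3: ZZZ:::
::Z:ZZ
Z:::ZZ
:ZZZZ:
:ZZZZ:
t=4: ZZZ:::
Z:Z:ZZ
:Z::ZZ
ZZZZZ:
:ZZZZ:
t=5: ZZZ:::
ZZZ:ZZ
Z:Z:ZZ
Z:ZZZ:
:ZZZZ:
t=6: ZZZ:::
ZZZ:ZZ
Z:::ZZ
ZZ::Z:
:Z:ZZ:
t=7: ZZZ:ZZ
ZZZ:Z:
Z:::ZZ
ZZ::Z:
:Z:ZZ:
t=8: :ZZ:ZZ
::Z:Z:
::::ZZ
ZZ::Z:
:Z:ZZ:
t=9: :ZZ:ZZ
::Z:::
:::Z::
ZZ::::
:Z:ZZ:
t=10: :ZZ:ZZ
::Z:::
::::::
ZZZZZ:
:Z::Z:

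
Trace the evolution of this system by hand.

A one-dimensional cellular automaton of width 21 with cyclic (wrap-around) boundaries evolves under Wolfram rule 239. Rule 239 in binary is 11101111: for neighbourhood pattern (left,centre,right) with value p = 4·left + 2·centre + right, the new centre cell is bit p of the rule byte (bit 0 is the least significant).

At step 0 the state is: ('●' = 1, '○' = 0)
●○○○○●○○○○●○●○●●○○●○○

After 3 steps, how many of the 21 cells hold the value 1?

21

[0] ●○○○○●○○○○●○●○●●○○●○○
[1] ●○●●●●○●●●●●●●●●○●●○●
[2] ●●●●●●●●●●●●●●●●●●●●●
[3] ●●●●●●●●●●●●●●●●●●●●●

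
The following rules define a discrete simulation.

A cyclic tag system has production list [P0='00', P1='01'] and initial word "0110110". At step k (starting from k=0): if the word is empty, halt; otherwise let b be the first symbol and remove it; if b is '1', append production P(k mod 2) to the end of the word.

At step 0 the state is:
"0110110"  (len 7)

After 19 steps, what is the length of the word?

[0] "0110110"  (len 7)
[1] "110110"  (len 6)
[2] "1011001"  (len 7)
[3] "01100100"  (len 8)
[4] "1100100"  (len 7)
[5] "10010000"  (len 8)
[6] "001000001"  (len 9)
[7] "01000001"  (len 8)
[8] "1000001"  (len 7)
[9] "00000100"  (len 8)
[10] "0000100"  (len 7)
[11] "000100"  (len 6)
[12] "00100"  (len 5)
[13] "0100"  (len 4)
[14] "100"  (len 3)
[15] "0000"  (len 4)
[16] "000"  (len 3)
[17] "00"  (len 2)
[18] "0"  (len 1)
[19] (halted — word empty)

0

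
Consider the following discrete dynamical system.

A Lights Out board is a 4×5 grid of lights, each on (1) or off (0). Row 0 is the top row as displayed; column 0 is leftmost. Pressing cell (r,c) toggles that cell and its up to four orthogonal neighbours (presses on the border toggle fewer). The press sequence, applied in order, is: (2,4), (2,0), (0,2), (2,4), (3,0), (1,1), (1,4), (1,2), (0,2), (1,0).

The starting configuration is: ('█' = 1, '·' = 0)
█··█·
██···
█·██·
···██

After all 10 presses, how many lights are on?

10

step 0: █··█·
██···
█·██·
···██
step 1: █··█·
██··█
█·█·█
···█·
step 2: █··█·
·█··█
·██·█
█··█·
step 3: ███··
·██·█
·██·█
█··█·
step 4: ███··
·██··
·███·
█··██
step 5: ███··
·██··
████·
·█·██
step 6: █·█··
█····
█·██·
·█·██
step 7: █·█·█
█··██
█·███
·█·██
step 8: █···█
███·█
█··██
·█·██
step 9: █████
██··█
█··██
·█·██
step 10: ·████
····█
···██
·█·██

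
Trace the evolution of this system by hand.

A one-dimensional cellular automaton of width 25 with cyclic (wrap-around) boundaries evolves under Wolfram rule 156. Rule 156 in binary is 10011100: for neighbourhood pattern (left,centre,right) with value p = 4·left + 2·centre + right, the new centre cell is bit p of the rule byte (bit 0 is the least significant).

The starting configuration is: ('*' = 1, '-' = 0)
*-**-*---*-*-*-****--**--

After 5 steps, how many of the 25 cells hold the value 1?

12

step 0: *-**-*---*-*-*-****--**--
step 1: *-*--**--*-*-*-***-*-*-*-
step 2: *-**-*-*-*-*-*-**--*-*-*-
step 3: *-*--*-*-*-*-*-*-*-*-*-*-
step 4: *-**-*-*-*-*-*-*-*-*-*-*-
step 5: *-*--*-*-*-*-*-*-*-*-*-*-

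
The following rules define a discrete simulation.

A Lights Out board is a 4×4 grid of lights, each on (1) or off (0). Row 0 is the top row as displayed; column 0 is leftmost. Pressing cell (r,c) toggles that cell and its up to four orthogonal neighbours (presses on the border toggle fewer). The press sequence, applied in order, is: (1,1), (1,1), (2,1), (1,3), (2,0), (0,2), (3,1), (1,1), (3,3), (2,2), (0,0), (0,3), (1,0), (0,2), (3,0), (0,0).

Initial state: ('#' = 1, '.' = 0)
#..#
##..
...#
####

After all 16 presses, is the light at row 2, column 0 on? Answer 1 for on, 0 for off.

step 0: #..#
##..
...#
####
step 1: ##.#
..#.
.#.#
####
step 2: #..#
##..
...#
####
step 3: #..#
#...
####
#.##
step 4: #...
#.##
###.
#.##
step 5: #...
..##
..#.
..##
step 6: ####
...#
..#.
..##
step 7: ####
...#
.##.
##.#
step 8: #.##
####
..#.
##.#
step 9: #.##
####
..##
###.
step 10: #.##
##.#
.#..
##..
step 11: .###
.#.#
.#..
##..
step 12: .#..
.#..
.#..
##..
step 13: ##..
#...
##..
##..
step 14: #.##
#.#.
##..
##..
step 15: #.##
#.#.
.#..
....
step 16: .###
..#.
.#..
....

0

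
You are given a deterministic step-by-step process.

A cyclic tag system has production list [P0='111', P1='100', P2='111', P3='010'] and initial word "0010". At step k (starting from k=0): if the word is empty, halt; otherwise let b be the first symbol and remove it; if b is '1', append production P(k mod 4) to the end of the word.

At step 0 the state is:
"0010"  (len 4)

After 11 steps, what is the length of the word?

0) "0010"  (len 4)
1) "010"  (len 3)
2) "10"  (len 2)
3) "0111"  (len 4)
4) "111"  (len 3)
5) "11111"  (len 5)
6) "1111100"  (len 7)
7) "111100111"  (len 9)
8) "11100111010"  (len 11)
9) "1100111010111"  (len 13)
10) "100111010111100"  (len 15)
11) "00111010111100111"  (len 17)

17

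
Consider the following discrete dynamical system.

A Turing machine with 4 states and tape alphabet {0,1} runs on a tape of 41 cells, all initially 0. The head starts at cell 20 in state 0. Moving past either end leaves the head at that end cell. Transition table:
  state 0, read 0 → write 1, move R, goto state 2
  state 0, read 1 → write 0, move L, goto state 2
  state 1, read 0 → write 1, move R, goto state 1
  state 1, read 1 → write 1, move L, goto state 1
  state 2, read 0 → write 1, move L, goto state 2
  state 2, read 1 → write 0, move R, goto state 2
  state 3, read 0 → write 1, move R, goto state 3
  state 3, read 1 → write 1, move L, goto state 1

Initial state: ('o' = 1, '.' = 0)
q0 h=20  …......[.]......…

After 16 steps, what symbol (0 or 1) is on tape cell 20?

step 0: q0 h=20  …......[.]......…
step 1: q2 h=21  ….....o[.]......…
step 2: q2 h=20  …......[o]o.....…
step 3: q2 h=21  …......[o]......…
step 4: q2 h=22  …......[.]......…
step 5: q2 h=21  …......[.]o.....…
step 6: q2 h=20  …......[.]oo....…
step 7: q2 h=19  …......[.]ooo...…
step 8: q2 h=18  …......[.]oooo..…
step 9: q2 h=17  …......[.]ooooo.…
step 10: q2 h=16  …......[.]oooooo…
step 11: q2 h=15  …......[.]oooooo…
step 12: q2 h=14  …......[.]oooooo…
step 13: q2 h=13  …......[.]oooooo…
step 14: q2 h=12  …......[.]oooooo…
step 15: q2 h=11  …......[.]oooooo…
step 16: q2 h=10  …......[.]oooooo…

1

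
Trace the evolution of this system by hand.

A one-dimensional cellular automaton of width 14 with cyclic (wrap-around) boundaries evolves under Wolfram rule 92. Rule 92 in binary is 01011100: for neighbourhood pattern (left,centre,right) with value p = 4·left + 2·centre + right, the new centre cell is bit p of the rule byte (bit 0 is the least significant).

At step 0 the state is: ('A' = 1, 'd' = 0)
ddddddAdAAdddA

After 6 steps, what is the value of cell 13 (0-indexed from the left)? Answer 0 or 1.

1

0) ddddddAdAAdddA
1) AdddddAdAAAddA
2) AAddddAdAdAAdA
3) dAAdddAdAdAAdA
4) dAAAddAdAdAAdA
5) dAdAAdAdAdAAdA
6) dAdAAdAdAdAAdA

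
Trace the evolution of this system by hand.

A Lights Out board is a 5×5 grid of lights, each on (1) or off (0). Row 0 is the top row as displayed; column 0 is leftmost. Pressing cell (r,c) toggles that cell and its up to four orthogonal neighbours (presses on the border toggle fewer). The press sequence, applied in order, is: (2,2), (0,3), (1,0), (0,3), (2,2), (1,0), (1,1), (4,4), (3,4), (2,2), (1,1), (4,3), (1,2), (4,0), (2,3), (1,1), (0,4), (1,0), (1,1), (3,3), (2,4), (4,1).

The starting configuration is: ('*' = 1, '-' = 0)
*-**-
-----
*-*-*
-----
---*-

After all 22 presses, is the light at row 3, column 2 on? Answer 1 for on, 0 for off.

t=0: *-**-
-----
*-*-*
-----
---*-
t=1: *-**-
--*--
**-**
--*--
---*-
t=2: *---*
--**-
**-**
--*--
---*-
t=3: ----*
****-
-*-**
--*--
---*-
t=4: --**-
***--
-*-**
--*--
---*-
t=5: --**-
**---
--*-*
-----
---*-
t=6: *-**-
-----
*-*-*
-----
---*-
t=7: ****-
***--
***-*
-----
---*-
t=8: ****-
***--
***-*
----*
----*
t=9: ****-
***--
***--
---*-
-----
t=10: ****-
**---
*--*-
--**-
-----
t=11: *-**-
--*--
**-*-
--**-
-----
t=12: *-**-
--*--
**-*-
--*--
--***
t=13: *--*-
-*-*-
****-
--*--
--***
t=14: *--*-
-*-*-
****-
*-*--
*****
t=15: *--*-
-*---
**--*
*-**-
*****
t=16: **-*-
*-*--
*---*
*-**-
*****
t=17: **--*
*-*-*
*---*
*-**-
*****
t=18: -*--*
-**-*
----*
*-**-
*****
t=19: ----*
*---*
-*--*
*-**-
*****
t=20: ----*
*---*
-*-**
*---*
***-*
t=21: ----*
*----
-*---
*----
***-*
t=22: ----*
*----
-*---
**---
----*

0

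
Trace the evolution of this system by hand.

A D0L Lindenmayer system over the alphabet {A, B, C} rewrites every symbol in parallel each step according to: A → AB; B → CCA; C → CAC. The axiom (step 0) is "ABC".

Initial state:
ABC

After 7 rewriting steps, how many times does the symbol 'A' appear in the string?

[0] ABC
[1] ABCCACAC
[2] ABCCACACCACABCACABCAC
[3] ABCCACACCACABCACABCACCACABCACABCCACACABCACABCCACACABCAC
[4] ABCCACACCACABCACABCACCACABCACABCCACACABCACABCCACACABCACCAC…CABCACABCACABCCACACABCACABCCACACCACABCACABCACABCCACACABCAC  (len 144)
[5] ABCCACACCACABCACABCACCACABCACABCCACACABCACABCCACACABCACCAC…CCACACABCACABCCACACABCACABCCACACCACABCACABCACABCCACACABCAC  (len 377)
[6] ABCCACACCACABCACABCACCACABCACABCCACACABCACABCCACACABCACCAC…CCACACABCACABCCACACABCACABCCACACCACABCACABCACABCCACACABCAC  (len 987)
[7] ABCCACACCACABCACABCACCACABCACABCCACACABCACABCCACACABCACCAC…CCACACABCACABCCACACABCACABCCACACCACABCACABCACABCCACACABCAC  (len 2584)

987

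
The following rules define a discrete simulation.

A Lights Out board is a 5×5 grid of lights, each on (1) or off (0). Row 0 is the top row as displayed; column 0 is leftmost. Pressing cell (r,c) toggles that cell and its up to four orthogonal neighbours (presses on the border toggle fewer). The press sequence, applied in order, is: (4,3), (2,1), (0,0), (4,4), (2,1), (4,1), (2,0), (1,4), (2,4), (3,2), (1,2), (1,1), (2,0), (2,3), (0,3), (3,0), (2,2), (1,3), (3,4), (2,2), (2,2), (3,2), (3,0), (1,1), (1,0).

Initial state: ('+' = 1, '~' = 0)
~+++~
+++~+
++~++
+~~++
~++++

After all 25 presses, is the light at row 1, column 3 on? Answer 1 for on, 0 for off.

0) ~+++~
+++~+
++~++
+~~++
~++++
1) ~+++~
+++~+
++~++
+~~~+
~+~~~
2) ~+++~
+~+~+
~~+++
++~~+
~+~~~
3) +~++~
~~+~+
~~+++
++~~+
~+~~~
4) +~++~
~~+~+
~~+++
++~~~
~+~++
5) +~++~
~++~+
++~++
+~~~~
~+~++
6) +~++~
~++~+
++~++
++~~~
+~+++
7) +~++~
+++~+
~~~++
~+~~~
+~+++
8) +~+++
++++~
~~~+~
~+~~~
+~+++
9) +~+++
+++++
~~~~+
~+~~+
+~+++
10) +~+++
+++++
~~+~+
~~+++
+~~++
11) +~~++
+~~~+
~~~~+
~~+++
+~~++
12) ++~++
~++~+
~+~~+
~~+++
+~~++
13) ++~++
+++~+
+~~~+
+~+++
+~~++
14) ++~++
+++++
+~++~
+~+~+
+~~++
15) +++~~
+++~+
+~++~
+~+~+
+~~++
16) +++~~
+++~+
~~++~
~++~+
~~~++
17) +++~~
++~~+
~+~~~
~+~~+
~~~++
18) ++++~
++++~
~+~+~
~+~~+
~~~++
19) ++++~
++++~
~+~++
~+~+~
~~~+~
20) ++++~
++~+~
~~+~+
~+++~
~~~+~
21) ++++~
++++~
~+~++
~+~+~
~~~+~
22) ++++~
++++~
~++++
~~+~~
~~++~
23) ++++~
++++~
+++++
+++~~
+~++~
24) +~++~
~~~+~
+~+++
+++~~
+~++~
25) ~~++~
++~+~
~~+++
+++~~
+~++~

1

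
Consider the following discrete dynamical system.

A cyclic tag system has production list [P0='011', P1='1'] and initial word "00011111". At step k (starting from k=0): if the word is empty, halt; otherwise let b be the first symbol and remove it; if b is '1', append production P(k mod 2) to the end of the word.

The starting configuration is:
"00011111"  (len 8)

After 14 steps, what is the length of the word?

step 0: "00011111"  (len 8)
step 1: "0011111"  (len 7)
step 2: "011111"  (len 6)
step 3: "11111"  (len 5)
step 4: "11111"  (len 5)
step 5: "1111011"  (len 7)
step 6: "1110111"  (len 7)
step 7: "110111011"  (len 9)
step 8: "101110111"  (len 9)
step 9: "01110111011"  (len 11)
step 10: "1110111011"  (len 10)
step 11: "110111011011"  (len 12)
step 12: "101110110111"  (len 12)
step 13: "01110110111011"  (len 14)
step 14: "1110110111011"  (len 13)

13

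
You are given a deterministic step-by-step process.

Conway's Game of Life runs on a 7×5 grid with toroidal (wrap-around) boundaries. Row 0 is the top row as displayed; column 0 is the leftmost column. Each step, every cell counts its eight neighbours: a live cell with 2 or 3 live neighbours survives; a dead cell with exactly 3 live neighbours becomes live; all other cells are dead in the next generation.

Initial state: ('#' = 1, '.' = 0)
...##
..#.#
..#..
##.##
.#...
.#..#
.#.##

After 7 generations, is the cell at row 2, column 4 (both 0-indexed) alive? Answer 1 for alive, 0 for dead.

1

gen 0: ...##
..#.#
..#..
##.##
.#...
.#..#
.#.##
gen 1: .....
..#.#
..#..
##.##
.#.#.
.#.##
.....
gen 2: .....
...#.
..#..
##.##
.#...
#..##
.....
gen 3: .....
.....
###..
##.##
.#...
#...#
....#
gen 4: .....
.#...
..##.
...##
.###.
#...#
#...#
gen 5: #....
..#..
..###
.#..#
.##..
..#..
#...#
gen 6: ##..#
.##.#
###.#
.#..#
####.
#.##.
##..#
gen 7: .....
.....
....#
.....
.....
.....
.....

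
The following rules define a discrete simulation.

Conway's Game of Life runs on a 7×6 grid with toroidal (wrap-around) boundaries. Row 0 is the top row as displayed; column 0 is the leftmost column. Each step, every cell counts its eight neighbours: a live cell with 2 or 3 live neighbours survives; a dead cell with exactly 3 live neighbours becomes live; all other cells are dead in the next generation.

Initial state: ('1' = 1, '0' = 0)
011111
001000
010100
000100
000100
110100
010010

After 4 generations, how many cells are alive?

10

step 0: 011111
001000
010100
000100
000100
110100
010010
step 1: 110011
100000
000100
000110
000110
110110
000000
step 2: 110001
110010
000110
001000
000000
001111
001100
step 3: 000111
011110
011111
000100
001010
001010
000000
step 4: 000001
010000
110001
010001
001010
000000
000001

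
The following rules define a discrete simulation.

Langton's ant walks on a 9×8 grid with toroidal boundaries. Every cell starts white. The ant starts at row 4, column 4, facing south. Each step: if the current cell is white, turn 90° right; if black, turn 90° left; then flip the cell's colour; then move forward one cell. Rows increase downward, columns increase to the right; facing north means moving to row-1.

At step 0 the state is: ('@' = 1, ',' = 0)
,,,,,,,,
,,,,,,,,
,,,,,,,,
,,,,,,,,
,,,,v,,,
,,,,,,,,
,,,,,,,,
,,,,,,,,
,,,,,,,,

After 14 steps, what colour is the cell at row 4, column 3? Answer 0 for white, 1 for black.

k=0  ,,,,,,,,
,,,,,,,,
,,,,,,,,
,,,,,,,,
,,,,v,,,
,,,,,,,,
,,,,,,,,
,,,,,,,,
,,,,,,,,
k=1  ,,,,,,,,
,,,,,,,,
,,,,,,,,
,,,,,,,,
,,,<@,,,
,,,,,,,,
,,,,,,,,
,,,,,,,,
,,,,,,,,
k=2  ,,,,,,,,
,,,,,,,,
,,,,,,,,
,,,^,,,,
,,,@@,,,
,,,,,,,,
,,,,,,,,
,,,,,,,,
,,,,,,,,
k=3  ,,,,,,,,
,,,,,,,,
,,,,,,,,
,,,@>,,,
,,,@@,,,
,,,,,,,,
,,,,,,,,
,,,,,,,,
,,,,,,,,
k=4  ,,,,,,,,
,,,,,,,,
,,,,,,,,
,,,@@,,,
,,,@v,,,
,,,,,,,,
,,,,,,,,
,,,,,,,,
,,,,,,,,
k=5  ,,,,,,,,
,,,,,,,,
,,,,,,,,
,,,@@,,,
,,,@,>,,
,,,,,,,,
,,,,,,,,
,,,,,,,,
,,,,,,,,
k=6  ,,,,,,,,
,,,,,,,,
,,,,,,,,
,,,@@,,,
,,,@,@,,
,,,,,v,,
,,,,,,,,
,,,,,,,,
,,,,,,,,
k=7  ,,,,,,,,
,,,,,,,,
,,,,,,,,
,,,@@,,,
,,,@,@,,
,,,,<@,,
,,,,,,,,
,,,,,,,,
,,,,,,,,
k=8  ,,,,,,,,
,,,,,,,,
,,,,,,,,
,,,@@,,,
,,,@^@,,
,,,,@@,,
,,,,,,,,
,,,,,,,,
,,,,,,,,
k=9  ,,,,,,,,
,,,,,,,,
,,,,,,,,
,,,@@,,,
,,,@@>,,
,,,,@@,,
,,,,,,,,
,,,,,,,,
,,,,,,,,
k=10  ,,,,,,,,
,,,,,,,,
,,,,,,,,
,,,@@^,,
,,,@@,,,
,,,,@@,,
,,,,,,,,
,,,,,,,,
,,,,,,,,
k=11  ,,,,,,,,
,,,,,,,,
,,,,,,,,
,,,@@@>,
,,,@@,,,
,,,,@@,,
,,,,,,,,
,,,,,,,,
,,,,,,,,
k=12  ,,,,,,,,
,,,,,,,,
,,,,,,,,
,,,@@@@,
,,,@@,v,
,,,,@@,,
,,,,,,,,
,,,,,,,,
,,,,,,,,
k=13  ,,,,,,,,
,,,,,,,,
,,,,,,,,
,,,@@@@,
,,,@@<@,
,,,,@@,,
,,,,,,,,
,,,,,,,,
,,,,,,,,
k=14  ,,,,,,,,
,,,,,,,,
,,,,,,,,
,,,@@^@,
,,,@@@@,
,,,,@@,,
,,,,,,,,
,,,,,,,,
,,,,,,,,

1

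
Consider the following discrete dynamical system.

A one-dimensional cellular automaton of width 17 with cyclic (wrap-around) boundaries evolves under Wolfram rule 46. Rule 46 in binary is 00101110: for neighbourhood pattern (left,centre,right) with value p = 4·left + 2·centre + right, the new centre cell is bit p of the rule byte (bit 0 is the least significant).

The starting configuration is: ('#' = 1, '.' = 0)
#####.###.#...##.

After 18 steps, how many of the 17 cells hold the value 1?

[0] #####.###.#...##.
[1] #....##..##..##.#
[2] ....##..##..##.##
[3] ...##..##..##.##.
[4] ..##..##..##.##..
[5] .##..##..##.##...
[6] ##..##..##.##....
[7] #..##..##.##....#
[8] ..##..##.##....##
[9] .##..##.##....##.
[10] ##..##.##....##..
[11] #..##.##....##..#
[12] ..##.##....##..##
[13] .##.##....##..##.
[14] ##.##....##..##..
[15] #.##....##..##..#
[16] .##....##..##..##
[17] ##....##..##..##.
[18] #....##..##..##.#

8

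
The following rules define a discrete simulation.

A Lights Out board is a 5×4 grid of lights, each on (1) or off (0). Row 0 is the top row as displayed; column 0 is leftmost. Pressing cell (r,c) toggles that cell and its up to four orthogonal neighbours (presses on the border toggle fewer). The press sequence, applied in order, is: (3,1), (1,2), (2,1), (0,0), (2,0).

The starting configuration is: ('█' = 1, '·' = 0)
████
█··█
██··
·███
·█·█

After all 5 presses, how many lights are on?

7

gen 0: ████
█··█
██··
·███
·█·█
gen 1: ████
█··█
█···
█··█
···█
gen 2: ██·█
███·
█·█·
█··█
···█
gen 3: ██·█
█·█·
·█··
██·█
···█
gen 4: ···█
··█·
·█··
██·█
···█
gen 5: ···█
█·█·
█···
·█·█
···█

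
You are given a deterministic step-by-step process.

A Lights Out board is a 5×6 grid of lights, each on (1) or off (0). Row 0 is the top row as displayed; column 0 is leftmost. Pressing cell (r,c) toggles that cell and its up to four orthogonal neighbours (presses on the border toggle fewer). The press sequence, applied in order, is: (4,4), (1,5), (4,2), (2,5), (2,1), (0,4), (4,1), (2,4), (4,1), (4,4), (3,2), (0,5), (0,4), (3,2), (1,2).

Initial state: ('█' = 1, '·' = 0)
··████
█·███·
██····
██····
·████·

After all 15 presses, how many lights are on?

12

[0] ··████
█·███·
██····
██····
·████·
[1] ··████
█·███·
██····
██··█·
·██··█
[2] ··███·
█·██·█
██···█
██··█·
·██··█
[3] ··███·
█·██·█
██···█
███·█·
···█·█
[4] ··███·
█·██··
██··█·
███·██
···█·█
[5] ··███·
████··
··█·█·
█·█·██
···█·█
[6] ··█··█
█████·
··█·█·
█·█·██
···█·█
[7] ··█··█
█████·
··█·█·
███·██
████·█
[8] ··█··█
████··
··██·█
███··█
████·█
[9] ··█··█
████··
··██·█
█·█··█
···█·█
[10] ··█··█
████··
··██·█
█·█·██
····█·
[11] ··█··█
████··
···█·█
██·███
··█·█·
[12] ··█·█·
████·█
···█·█
██·███
··█·█·
[13] ··██·█
██████
···█·█
██·███
··█·█·
[14] ··██·█
██████
··██·█
█·█·██
····█·
[15] ···█·█
█···██
···█·█
█·█·██
····█·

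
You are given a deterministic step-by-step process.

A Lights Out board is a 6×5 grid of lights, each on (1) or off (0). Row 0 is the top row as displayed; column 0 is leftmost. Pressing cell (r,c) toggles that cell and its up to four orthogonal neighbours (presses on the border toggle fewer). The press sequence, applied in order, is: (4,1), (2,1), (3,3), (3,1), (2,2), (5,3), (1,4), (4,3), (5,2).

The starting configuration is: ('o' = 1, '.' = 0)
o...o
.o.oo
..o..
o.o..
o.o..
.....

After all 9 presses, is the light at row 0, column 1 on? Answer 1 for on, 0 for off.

0

gen 0: o...o
.o.oo
..o..
o.o..
o.o..
.....
gen 1: o...o
.o.oo
..o..
ooo..
.o...
.o...
gen 2: o...o
...oo
oo...
o.o..
.o...
.o...
gen 3: o...o
...oo
oo.o.
o..oo
.o.o.
.o...
gen 4: o...o
...oo
o..o.
.oooo
...o.
.o...
gen 5: o...o
..ooo
ooo..
.o.oo
...o.
.o...
gen 6: o...o
..ooo
ooo..
.o.oo
.....
.oooo
gen 7: o....
..o..
ooo.o
.o.oo
.....
.oooo
gen 8: o....
..o..
ooo.o
.o..o
..ooo
.oo.o
gen 9: o....
..o..
ooo.o
.o..o
...oo
...oo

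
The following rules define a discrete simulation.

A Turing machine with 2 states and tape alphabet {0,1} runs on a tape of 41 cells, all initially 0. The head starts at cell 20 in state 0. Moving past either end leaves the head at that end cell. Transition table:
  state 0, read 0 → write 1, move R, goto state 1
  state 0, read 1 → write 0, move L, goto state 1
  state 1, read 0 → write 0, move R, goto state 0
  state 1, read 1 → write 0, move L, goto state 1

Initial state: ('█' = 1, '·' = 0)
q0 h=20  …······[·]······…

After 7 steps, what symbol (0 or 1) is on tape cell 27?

gen 0: q0 h=20  …······[·]······…
gen 1: q1 h=21  …·····█[·]······…
gen 2: q0 h=22  …····█·[·]······…
gen 3: q1 h=23  …···█·█[·]······…
gen 4: q0 h=24  …··█·█·[·]······…
gen 5: q1 h=25  …·█·█·█[·]······…
gen 6: q0 h=26  …█·█·█·[·]······…
gen 7: q1 h=27  …·█·█·█[·]······…

0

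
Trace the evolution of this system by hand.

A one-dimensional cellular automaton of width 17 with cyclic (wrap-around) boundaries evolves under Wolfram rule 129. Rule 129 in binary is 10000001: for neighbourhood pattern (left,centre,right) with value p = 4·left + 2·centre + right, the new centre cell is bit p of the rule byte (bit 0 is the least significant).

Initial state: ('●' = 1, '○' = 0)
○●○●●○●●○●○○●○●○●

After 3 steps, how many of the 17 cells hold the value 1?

17

k=0  ○●○●●○●●○●○○●○●○●
k=1  ○○○○○○○○○○○○○○○○○
k=2  ●●●●●●●●●●●●●●●●●
k=3  ●●●●●●●●●●●●●●●●●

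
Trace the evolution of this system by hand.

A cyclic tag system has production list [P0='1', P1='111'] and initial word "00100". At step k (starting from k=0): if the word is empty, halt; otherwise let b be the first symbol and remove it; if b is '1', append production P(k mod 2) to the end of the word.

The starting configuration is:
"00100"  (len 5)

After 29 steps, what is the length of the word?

25

step 0: "00100"  (len 5)
step 1: "0100"  (len 4)
step 2: "100"  (len 3)
step 3: "001"  (len 3)
step 4: "01"  (len 2)
step 5: "1"  (len 1)
step 6: "111"  (len 3)
step 7: "111"  (len 3)
step 8: "11111"  (len 5)
step 9: "11111"  (len 5)
step 10: "1111111"  (len 7)
step 11: "1111111"  (len 7)
step 12: "111111111"  (len 9)
step 13: "111111111"  (len 9)
step 14: "11111111111"  (len 11)
step 15: "11111111111"  (len 11)
step 16: "1111111111111"  (len 13)
step 17: "1111111111111"  (len 13)
step 18: "111111111111111"  (len 15)
step 19: "111111111111111"  (len 15)
step 20: "11111111111111111"  (len 17)
step 21: "11111111111111111"  (len 17)
step 22: "1111111111111111111"  (len 19)
step 23: "1111111111111111111"  (len 19)
step 24: "111111111111111111111"  (len 21)
step 25: "111111111111111111111"  (len 21)
step 26: "11111111111111111111111"  (len 23)
step 27: "11111111111111111111111"  (len 23)
step 28: "1111111111111111111111111"  (len 25)
step 29: "1111111111111111111111111"  (len 25)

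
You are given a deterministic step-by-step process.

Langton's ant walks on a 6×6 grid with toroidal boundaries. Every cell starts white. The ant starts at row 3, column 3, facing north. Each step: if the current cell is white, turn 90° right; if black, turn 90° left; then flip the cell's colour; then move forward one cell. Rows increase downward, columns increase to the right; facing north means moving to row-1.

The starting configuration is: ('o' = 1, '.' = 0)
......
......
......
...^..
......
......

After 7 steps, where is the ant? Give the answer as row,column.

step 0: ......
......
......
...^..
......
......
step 1: ......
......
......
...o>.
......
......
step 2: ......
......
......
...oo.
....v.
......
step 3: ......
......
......
...oo.
...<o.
......
step 4: ......
......
......
...^o.
...oo.
......
step 5: ......
......
......
..<.o.
...oo.
......
step 6: ......
......
..^...
..o.o.
...oo.
......
step 7: ......
......
..o>..
..o.o.
...oo.
......

2,3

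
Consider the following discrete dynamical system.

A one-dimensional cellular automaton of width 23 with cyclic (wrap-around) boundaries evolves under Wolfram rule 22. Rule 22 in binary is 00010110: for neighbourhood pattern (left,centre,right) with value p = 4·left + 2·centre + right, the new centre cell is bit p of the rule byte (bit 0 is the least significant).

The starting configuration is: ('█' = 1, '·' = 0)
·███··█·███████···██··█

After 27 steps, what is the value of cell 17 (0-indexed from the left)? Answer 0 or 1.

0

t=0: ·███··█·███████···██··█
t=1: ····███········█·█··███
t=2: █··█···█······██·███···
t=3: █████·███····█······█·█
t=4: ·········█··███····██··
t=5: ········████···█··█··█·
t=6: ·······█····█·█████████
t=7: █·····███··██··········
t=8: ██···█···██··█········█
t=9: ··█·███·█··████······█·
t=10: ·██·····███····█····███
t=11: ···█···█···█··███··█···
t=12: ··███·███·████···████··
t=13: ·█············█·█····█·
t=14: ███··········██·██··███
t=15: ···█········█·····██···
t=16: ··███······███···█··█··
t=17: ·█···█····█···█·██████·
t=18: ███·███··███·██·······█
t=19: ·······██······█·····█·
t=20: ······█··█····███···███
t=21: █····██████··█···█·█···
t=22: ██··█······████·██·██·█
t=23: ··████····█············
t=24: ·█····█··███···········
t=25: ███··████···█··········
t=26: ···██····█·███········█
t=27: █·█··█··██····█······██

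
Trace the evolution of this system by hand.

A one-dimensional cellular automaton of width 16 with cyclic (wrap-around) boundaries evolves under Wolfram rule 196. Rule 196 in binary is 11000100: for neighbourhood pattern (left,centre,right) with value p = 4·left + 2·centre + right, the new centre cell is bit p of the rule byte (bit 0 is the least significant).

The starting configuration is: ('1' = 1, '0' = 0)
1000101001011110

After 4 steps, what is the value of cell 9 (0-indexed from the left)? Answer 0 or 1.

1

[0] 1000101001011110
[1] 1000101001001110
[2] 1000101001000110
[3] 1000101001000010
[4] 1000101001000010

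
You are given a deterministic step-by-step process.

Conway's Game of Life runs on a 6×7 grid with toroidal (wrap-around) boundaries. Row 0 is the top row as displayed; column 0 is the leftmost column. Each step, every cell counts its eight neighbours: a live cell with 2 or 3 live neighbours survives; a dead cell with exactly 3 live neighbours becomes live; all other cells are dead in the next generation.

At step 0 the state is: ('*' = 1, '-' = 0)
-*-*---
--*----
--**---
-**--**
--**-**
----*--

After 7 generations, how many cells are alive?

5

[0] -*-*---
--*----
--**---
-**--**
--**-**
----*--
[1] --**---
-*-----
---*---
**---**
****--*
----**-
[2] --***--
---*---
-**---*
---***-
--**---
*---***
[3] --*---*
-*--*--
--*--*-
-*--**-
--*----
-*---**
[4] -**---*
-***-*-
-***-*-
-*****-
***-*-*
***--**
[5] ----*--
-----**
*----**
-------
-------
-------
[6] -----*-
*---*--
*----*-
------*
-------
-------
[7] -------
----**-
*----*-
------*
-------
-------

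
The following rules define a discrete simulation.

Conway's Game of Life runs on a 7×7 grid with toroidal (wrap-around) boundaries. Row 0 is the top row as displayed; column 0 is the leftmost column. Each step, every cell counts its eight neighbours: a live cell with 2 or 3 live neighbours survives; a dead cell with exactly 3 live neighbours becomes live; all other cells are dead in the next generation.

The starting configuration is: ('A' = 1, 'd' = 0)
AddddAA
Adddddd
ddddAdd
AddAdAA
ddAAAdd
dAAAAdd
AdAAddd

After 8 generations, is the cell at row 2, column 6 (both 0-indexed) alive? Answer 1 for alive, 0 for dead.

[0] AddddAA
Adddddd
ddddAdd
AddAdAA
ddAAAdd
dAAAAdd
AdAAddd
[1] Adddddd
AddddAd
AdddAAd
ddAddAA
AdddddA
ddddddd
AddddAd
[2] AAddddd
AAddAAd
AAddAdd
dAddAdd
AddddAA
Adddddd
ddddddA
[3] dAdddAd
ddAdAAd
ddAAAdA
dAddAdd
AAdddAA
AddddAd
dAddddA
[4] AAAdAAA
dAAdddA
dAAdddd
dAddAdd
dAddAAd
dddddAd
dAdddAA
[5] dddAAdd
ddddddA
dddAddd
AAdAAAd
ddddAAd
Adddddd
dAAdddd
[6] ddAAddd
dddAAdd
AdAAdAA
ddAAdAA
AAdAdAd
dAddddd
dAAAddd
[7] dAddddd
dAdddAA
AAddddd
ddddddd
AAdAdAd
dddAAdd
dAdAddd
[8] dAddddd
dAAdddA
AAddddA
ddAdddA
ddAAddd
AAdAddd
dddAAdd

1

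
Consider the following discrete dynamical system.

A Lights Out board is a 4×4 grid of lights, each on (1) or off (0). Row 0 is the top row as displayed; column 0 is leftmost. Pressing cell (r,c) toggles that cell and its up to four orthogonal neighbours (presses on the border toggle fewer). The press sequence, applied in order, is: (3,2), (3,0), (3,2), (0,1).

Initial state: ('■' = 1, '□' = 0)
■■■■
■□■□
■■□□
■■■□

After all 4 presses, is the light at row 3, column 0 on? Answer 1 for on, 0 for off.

t=0: ■■■■
■□■□
■■□□
■■■□
t=1: ■■■■
■□■□
■■■□
■□□■
t=2: ■■■■
■□■□
□■■□
□■□■
t=3: ■■■■
■□■□
□■□□
□□■□
t=4: □□□■
■■■□
□■□□
□□■□

0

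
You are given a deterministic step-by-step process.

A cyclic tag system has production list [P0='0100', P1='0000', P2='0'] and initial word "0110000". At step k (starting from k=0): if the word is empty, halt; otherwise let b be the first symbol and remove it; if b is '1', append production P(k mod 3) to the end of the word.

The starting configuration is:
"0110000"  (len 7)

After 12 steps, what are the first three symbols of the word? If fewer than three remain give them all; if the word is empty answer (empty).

k=0  "0110000"  (len 7)
k=1  "110000"  (len 6)
k=2  "100000000"  (len 9)
k=3  "000000000"  (len 9)
k=4  "00000000"  (len 8)
k=5  "0000000"  (len 7)
k=6  "000000"  (len 6)
k=7  "00000"  (len 5)
k=8  "0000"  (len 4)
k=9  "000"  (len 3)
k=10  "00"  (len 2)
k=11  "0"  (len 1)
k=12  (halted — word empty)

(empty)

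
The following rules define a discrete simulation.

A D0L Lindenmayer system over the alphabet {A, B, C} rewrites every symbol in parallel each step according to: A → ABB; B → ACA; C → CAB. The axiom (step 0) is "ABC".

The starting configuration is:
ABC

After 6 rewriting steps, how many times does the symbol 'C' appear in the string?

k=0  ABC
k=1  ABBACACAB
k=2  ABBACAACAABBCABABBCABABBACA
k=3  ABBACAACAABBCABABBABBCABABBABBACAACACABABBACAABBACAACACABABBACAABBACAACAABBCABABB
k=4  ABBACAACAABBCABABBABBCABABBABBACAACACABABBACAABBACAACAABBA…BABBABBACAACAABBCABABBABBCABABBABBACAACACABABBACAABBACAACA  (len 243)
k=5  ABBACAACAABBCABABBABBCABABBABBACAACACABABBACAABBACAACAABBA…BABBCABABBACAABBACAACAABBCABABBABBACAACAABBCABABBABBCABABB  (len 729)
k=6  ABBACAACAABBCABABBABBCABABBABBACAACACABABBACAABBACAACAABBA…BABBABBACAACACABABBACAABBACAACAABBACAACACABABBACAABBACAACA  (len 2187)

397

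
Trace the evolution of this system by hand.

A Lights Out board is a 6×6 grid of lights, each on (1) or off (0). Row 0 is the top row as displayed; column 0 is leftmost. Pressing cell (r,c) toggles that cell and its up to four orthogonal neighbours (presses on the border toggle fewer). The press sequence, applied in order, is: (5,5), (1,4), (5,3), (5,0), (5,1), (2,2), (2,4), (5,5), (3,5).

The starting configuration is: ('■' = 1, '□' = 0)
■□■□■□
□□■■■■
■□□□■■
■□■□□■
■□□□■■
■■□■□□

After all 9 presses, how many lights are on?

15

k=0  ■□■□■□
□□■■■■
■□□□■■
■□■□□■
■□□□■■
■■□■□□
k=1  ■□■□■□
□□■■■■
■□□□■■
■□■□□■
■□□□■□
■■□■■■
k=2  ■□■□□□
□□■□□□
■□□□□■
■□■□□■
■□□□■□
■■□■■■
k=3  ■□■□□□
□□■□□□
■□□□□■
■□■□□■
■□□■■□
■■■□□■
k=4  ■□■□□□
□□■□□□
■□□□□■
■□■□□■
□□□■■□
□□■□□■
k=5  ■□■□□□
□□■□□□
■□□□□■
■□■□□■
□■□■■□
■■□□□■
k=6  ■□■□□□
□□□□□□
■■■■□■
■□□□□■
□■□■■□
■■□□□■
k=7  ■□■□□□
□□□□■□
■■■□■□
■□□□■■
□■□■■□
■■□□□■
k=8  ■□■□□□
□□□□■□
■■■□■□
■□□□■■
□■□■■■
■■□□■□
k=9  ■□■□□□
□□□□■□
■■■□■■
■□□□□□
□■□■■□
■■□□■□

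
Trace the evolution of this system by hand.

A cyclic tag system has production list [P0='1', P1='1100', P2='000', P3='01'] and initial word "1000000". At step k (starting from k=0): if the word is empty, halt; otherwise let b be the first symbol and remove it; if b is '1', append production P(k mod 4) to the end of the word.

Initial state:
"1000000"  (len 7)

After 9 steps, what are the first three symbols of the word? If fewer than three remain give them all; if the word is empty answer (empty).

1

step 0: "1000000"  (len 7)
step 1: "0000001"  (len 7)
step 2: "000001"  (len 6)
step 3: "00001"  (len 5)
step 4: "0001"  (len 4)
step 5: "001"  (len 3)
step 6: "01"  (len 2)
step 7: "1"  (len 1)
step 8: "01"  (len 2)
step 9: "1"  (len 1)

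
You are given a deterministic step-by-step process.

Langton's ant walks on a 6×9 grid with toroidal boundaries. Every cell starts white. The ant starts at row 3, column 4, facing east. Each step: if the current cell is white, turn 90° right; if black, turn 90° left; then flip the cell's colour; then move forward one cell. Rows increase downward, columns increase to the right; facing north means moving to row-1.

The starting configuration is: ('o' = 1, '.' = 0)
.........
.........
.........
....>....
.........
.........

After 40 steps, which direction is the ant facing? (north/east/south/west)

[0] .........
.........
.........
....>....
.........
.........
[1] .........
.........
.........
....o....
....v....
.........
[2] .........
.........
.........
....o....
...<o....
.........
[3] .........
.........
.........
...^o....
...oo....
.........
[4] .........
.........
.........
...o>....
...oo....
.........
[5] .........
.........
....^....
...o.....
...oo....
.........
[6] .........
.........
....o>...
...o.....
...oo....
.........
[7] .........
.........
....oo...
...o.v...
...oo....
.........
[8] .........
.........
....oo...
...o<o...
...oo....
.........
[9] .........
.........
....^o...
...ooo...
...oo....
.........
[10] .........
.........
...<.o...
...ooo...
...oo....
.........
[11] .........
...^.....
...o.o...
...ooo...
...oo....
.........
[12] .........
...o>....
...o.o...
...ooo...
...oo....
.........
[13] .........
...oo....
...ovo...
...ooo...
...oo....
.........
[14] .........
...oo....
...<oo...
...ooo...
...oo....
.........
[15] .........
...oo....
....oo...
...voo...
...oo....
.........
[16] .........
...oo....
....oo...
....>o...
...oo....
.........
[17] .........
...oo....
....^o...
.....o...
...oo....
.........
[18] .........
...oo....
...<.o...
.....o...
...oo....
.........
[19] .........
...^o....
...o.o...
.....o...
...oo....
.........
[20] .........
..<.o....
...o.o...
.....o...
...oo....
.........
[21] ..^......
..o.o....
...o.o...
.....o...
...oo....
.........
[22] ..o>.....
..o.o....
...o.o...
.....o...
...oo....
.........
[23] ..oo.....
..ovo....
...o.o...
.....o...
...oo....
.........
[24] ..oo.....
..<oo....
...o.o...
.....o...
...oo....
.........
[25] ..oo.....
...oo....
..vo.o...
.....o...
...oo....
.........
[26] ..oo.....
...oo....
.<oo.o...
.....o...
...oo....
.........
[27] ..oo.....
.^.oo....
.ooo.o...
.....o...
...oo....
.........
[28] ..oo.....
.o>oo....
.ooo.o...
.....o...
...oo....
.........
[29] ..oo.....
.oooo....
.ovo.o...
.....o...
...oo....
.........
[30] ..oo.....
.oooo....
.o.>.o...
.....o...
...oo....
.........
[31] ..oo.....
.oo^o....
.o...o...
.....o...
...oo....
.........
[32] ..oo.....
.o<.o....
.o...o...
.....o...
...oo....
.........
[33] ..oo.....
.o..o....
.ov..o...
.....o...
...oo....
.........
[34] ..oo.....
.o..o....
.<o..o...
.....o...
...oo....
.........
[35] ..oo.....
.o..o....
..o..o...
.v...o...
...oo....
.........
[36] ..oo.....
.o..o....
..o..o...
<o...o...
...oo....
.........
[37] ..oo.....
.o..o....
^.o..o...
oo...o...
...oo....
.........
[38] ..oo.....
.o..o....
o>o..o...
oo...o...
...oo....
.........
[39] ..oo.....
.o..o....
ooo..o...
ov...o...
...oo....
.........
[40] ..oo.....
.o..o....
ooo..o...
o.>..o...
...oo....
.........

east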